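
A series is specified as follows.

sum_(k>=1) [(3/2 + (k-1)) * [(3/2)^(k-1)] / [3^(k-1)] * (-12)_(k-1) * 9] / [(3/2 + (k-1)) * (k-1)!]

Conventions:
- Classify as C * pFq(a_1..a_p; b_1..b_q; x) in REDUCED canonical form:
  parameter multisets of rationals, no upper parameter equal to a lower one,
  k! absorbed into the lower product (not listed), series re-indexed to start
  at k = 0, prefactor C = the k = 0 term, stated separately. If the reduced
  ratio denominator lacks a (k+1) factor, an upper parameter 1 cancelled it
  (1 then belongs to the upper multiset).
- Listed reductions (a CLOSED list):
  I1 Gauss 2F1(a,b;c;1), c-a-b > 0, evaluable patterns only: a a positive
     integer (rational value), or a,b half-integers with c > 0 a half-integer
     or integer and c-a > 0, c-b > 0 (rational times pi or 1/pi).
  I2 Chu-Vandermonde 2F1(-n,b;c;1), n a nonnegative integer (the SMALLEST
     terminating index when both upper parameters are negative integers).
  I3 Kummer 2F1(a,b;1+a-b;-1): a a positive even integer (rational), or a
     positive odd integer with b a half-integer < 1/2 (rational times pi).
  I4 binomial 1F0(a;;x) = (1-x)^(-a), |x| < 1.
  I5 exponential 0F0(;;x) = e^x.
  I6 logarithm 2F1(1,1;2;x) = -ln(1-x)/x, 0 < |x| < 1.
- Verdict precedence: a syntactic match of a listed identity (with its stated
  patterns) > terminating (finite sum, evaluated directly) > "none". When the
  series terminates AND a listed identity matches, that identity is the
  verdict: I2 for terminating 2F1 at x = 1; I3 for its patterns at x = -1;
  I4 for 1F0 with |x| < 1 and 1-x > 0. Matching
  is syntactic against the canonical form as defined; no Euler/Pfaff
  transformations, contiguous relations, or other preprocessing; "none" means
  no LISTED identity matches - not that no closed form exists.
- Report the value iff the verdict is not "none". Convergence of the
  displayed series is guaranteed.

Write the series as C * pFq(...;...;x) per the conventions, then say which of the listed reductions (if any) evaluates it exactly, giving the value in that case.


Key step: with t_0 = 9, striking the common factor k + 3/2 reduces the term (C = 9).
Ratio: r(k) = (1/2) * (k-12) / [(k+1)] - rational in k. x = (1/2); t_0 = 9; negate the roots.

This is 9 * 1F0(-12; -; 1/2) in reduced canonical form. Verdict: binomial (I4) matches (the 1F0 binomial series: exponent 12, x = 1/2). Hence: 9/4096.


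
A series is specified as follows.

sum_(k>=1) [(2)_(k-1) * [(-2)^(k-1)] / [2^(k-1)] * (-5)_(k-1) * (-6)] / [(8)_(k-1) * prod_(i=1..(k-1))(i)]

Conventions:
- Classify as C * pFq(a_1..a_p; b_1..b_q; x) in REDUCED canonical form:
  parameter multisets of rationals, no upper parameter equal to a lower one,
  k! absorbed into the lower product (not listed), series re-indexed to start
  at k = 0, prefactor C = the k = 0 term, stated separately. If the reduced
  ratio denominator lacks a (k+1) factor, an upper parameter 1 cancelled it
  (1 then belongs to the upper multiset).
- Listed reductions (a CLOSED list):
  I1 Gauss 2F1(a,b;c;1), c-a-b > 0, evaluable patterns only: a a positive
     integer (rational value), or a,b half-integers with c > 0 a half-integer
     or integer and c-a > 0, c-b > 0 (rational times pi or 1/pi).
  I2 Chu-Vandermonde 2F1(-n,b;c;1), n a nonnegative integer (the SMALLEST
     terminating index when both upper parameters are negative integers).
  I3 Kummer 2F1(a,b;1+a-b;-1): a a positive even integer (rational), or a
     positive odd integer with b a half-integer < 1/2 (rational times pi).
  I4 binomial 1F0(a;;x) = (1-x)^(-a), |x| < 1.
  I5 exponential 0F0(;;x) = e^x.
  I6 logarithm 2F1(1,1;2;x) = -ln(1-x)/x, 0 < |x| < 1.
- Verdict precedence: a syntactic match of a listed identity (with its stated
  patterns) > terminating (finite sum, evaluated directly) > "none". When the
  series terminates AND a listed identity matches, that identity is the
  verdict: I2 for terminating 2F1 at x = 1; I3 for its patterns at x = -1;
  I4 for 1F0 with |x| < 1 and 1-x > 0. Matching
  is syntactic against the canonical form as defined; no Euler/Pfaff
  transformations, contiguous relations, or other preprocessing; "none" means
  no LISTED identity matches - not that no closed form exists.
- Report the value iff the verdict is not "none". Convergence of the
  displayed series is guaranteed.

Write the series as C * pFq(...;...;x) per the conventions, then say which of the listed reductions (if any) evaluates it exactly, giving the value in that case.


Reduced: x = -1, 2F1, upper = {-5, 2}, lower = {8}, C = -6. Verdict at x = -1: Kummer (I3) matches (x = -1; c = 8 equals 1+a-b for upper {-5, 2}: listed pattern). Value: -21.

Key observation: with t_0 = -6, the product of the first k integers (C = -6) is k!.
Step ratio: r(k) = (-1) * (k-5) (k+2) / [(k+8) (k+1)] - rational in k, leading ratio (-1); with t_0 = -6, classification follows.


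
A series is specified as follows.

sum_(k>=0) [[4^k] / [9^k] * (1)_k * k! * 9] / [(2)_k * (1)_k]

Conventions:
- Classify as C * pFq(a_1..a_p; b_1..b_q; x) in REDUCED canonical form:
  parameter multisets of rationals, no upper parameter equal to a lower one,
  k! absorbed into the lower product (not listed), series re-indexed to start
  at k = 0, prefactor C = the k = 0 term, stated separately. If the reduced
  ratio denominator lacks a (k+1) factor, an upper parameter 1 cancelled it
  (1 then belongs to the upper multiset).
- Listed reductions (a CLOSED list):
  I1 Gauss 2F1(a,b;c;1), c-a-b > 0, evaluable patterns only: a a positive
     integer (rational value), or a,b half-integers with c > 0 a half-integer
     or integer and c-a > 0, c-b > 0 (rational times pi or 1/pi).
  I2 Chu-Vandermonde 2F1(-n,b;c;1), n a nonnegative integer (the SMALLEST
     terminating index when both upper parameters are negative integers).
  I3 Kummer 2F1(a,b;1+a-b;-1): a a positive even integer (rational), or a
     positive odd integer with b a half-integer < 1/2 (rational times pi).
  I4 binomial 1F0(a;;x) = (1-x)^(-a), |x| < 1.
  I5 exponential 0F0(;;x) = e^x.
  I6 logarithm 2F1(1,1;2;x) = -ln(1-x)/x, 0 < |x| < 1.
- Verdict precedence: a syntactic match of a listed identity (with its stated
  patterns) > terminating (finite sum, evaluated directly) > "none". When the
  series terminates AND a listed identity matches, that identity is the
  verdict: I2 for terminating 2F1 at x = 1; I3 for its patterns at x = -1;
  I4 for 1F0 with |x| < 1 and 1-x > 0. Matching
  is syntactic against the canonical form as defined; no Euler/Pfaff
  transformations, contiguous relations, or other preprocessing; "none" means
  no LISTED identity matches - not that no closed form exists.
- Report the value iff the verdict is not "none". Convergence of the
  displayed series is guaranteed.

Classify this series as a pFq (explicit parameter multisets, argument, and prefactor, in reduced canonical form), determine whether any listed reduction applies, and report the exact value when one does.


Prefactor 9, argument 4/9: 2F1 with upper {1, 1} over lower {2}. Verdict: logarithm (I6) applies (the logarithm: parameters (1,1;2), x = 4/9). Exact value: (-81/4) * ln(5/9).

First insight: t_0 = 9 here, and the factorial ratio (prefactor 9) (k+a-1)!/(a-1)! is a rising factorial (a)_k.
Ratio: r(k) = (4/9) * (k+1) (k+1) / [(k+2) (k+1)] - poly over poly, x = (4/9) from leading terms; C = 9 at k = 0.


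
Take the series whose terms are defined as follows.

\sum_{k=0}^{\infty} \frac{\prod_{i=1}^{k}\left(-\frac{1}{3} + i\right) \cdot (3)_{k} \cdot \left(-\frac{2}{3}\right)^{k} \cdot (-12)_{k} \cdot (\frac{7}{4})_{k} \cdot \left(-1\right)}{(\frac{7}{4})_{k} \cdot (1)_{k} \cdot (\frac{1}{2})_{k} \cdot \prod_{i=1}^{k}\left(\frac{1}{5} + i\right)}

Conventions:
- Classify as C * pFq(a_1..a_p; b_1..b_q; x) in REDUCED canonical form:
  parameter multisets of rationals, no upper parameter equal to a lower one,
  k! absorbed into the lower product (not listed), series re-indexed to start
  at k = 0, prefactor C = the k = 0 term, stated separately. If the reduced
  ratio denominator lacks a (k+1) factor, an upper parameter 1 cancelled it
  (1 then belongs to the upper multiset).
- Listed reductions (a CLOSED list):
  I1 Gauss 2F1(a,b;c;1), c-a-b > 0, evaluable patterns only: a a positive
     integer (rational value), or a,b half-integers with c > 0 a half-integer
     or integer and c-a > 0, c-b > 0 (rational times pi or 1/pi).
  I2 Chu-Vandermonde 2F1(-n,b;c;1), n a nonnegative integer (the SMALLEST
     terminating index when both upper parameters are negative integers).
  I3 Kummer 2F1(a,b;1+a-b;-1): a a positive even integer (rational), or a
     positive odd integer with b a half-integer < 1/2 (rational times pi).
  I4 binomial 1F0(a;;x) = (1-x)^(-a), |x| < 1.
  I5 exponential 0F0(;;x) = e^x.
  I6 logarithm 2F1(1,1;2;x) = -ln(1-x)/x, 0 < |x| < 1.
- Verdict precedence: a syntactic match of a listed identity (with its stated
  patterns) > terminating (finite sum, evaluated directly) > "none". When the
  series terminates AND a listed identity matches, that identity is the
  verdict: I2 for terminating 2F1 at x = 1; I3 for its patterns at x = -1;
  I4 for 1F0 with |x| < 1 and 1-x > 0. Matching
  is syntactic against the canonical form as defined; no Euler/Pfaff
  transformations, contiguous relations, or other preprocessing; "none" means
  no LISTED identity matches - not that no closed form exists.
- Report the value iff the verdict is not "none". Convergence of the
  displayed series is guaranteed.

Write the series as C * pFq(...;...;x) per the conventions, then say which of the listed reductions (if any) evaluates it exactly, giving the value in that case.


First insight: t_0 being -1, the parameter 7/4 appears in both the upper and lower lists and cancels.
Term ratio: r(k) = -\frac{2}{3} * (k-12) (k+\frac{2}{3}) (k+3) / [(k+\frac{1}{2}) (k+\frac{6}{5}) (k+1)] - rational in k, leading ratio -\frac{2}{3}; with t_0 = -1, classification follows.

Prefactor -1, argument -\frac{2}{3}: 3F2 with upper {-12, \frac{2}{3}, 3} over lower {\frac{1}{2}, \frac{6}{5}}. Verdict: terminating (-12 upstairs). 13 nonzero terms in all; added directly. Its exact value is -\frac{3545719686555475724633228365997}{327344399802783131055473277}.


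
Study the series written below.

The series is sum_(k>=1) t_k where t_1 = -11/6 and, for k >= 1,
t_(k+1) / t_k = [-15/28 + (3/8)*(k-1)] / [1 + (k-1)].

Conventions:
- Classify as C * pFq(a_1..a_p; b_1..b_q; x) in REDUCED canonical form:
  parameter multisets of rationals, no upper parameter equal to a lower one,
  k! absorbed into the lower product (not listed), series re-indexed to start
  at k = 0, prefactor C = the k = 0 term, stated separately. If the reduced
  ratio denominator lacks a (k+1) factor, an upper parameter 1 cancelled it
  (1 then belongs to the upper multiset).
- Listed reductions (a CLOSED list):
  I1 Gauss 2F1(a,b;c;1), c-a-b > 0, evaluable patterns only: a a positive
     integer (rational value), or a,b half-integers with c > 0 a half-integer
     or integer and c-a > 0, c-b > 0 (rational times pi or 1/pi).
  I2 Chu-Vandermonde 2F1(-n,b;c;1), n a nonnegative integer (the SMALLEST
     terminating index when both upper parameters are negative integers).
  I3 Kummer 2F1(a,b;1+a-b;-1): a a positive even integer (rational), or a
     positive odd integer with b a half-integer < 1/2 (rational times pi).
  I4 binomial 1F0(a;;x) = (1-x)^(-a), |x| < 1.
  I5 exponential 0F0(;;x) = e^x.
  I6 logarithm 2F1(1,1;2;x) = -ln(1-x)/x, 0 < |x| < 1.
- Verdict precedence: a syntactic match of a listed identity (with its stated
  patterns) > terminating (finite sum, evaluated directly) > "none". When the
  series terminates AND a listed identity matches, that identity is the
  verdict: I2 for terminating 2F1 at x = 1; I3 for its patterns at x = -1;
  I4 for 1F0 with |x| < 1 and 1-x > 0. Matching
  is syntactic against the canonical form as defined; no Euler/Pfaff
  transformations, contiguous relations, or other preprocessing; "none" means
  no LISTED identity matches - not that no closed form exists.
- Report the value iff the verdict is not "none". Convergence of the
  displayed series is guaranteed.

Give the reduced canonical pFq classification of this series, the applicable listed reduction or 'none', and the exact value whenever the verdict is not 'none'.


Classification (C = -11/6): 1F0 with upper {-10/7}, lower {-}, argument x = 3/8. Verdict (x = 3/8): binomial (I4) applies (the 1F0 binomial series: exponent 10/7, x = 3/8). Its exact value is (-11/6) * (5/8)^(10/7).

The tell: t_0 = -11/6 here, and roots of the ratio polynomials (prefactor -11/6) are the negated parameters.
Ratio: r(k) = (3/8) * (k-10/7) / [(k+1)] ; factor over Q: parameters, x = (3/8), and C = -11/6.


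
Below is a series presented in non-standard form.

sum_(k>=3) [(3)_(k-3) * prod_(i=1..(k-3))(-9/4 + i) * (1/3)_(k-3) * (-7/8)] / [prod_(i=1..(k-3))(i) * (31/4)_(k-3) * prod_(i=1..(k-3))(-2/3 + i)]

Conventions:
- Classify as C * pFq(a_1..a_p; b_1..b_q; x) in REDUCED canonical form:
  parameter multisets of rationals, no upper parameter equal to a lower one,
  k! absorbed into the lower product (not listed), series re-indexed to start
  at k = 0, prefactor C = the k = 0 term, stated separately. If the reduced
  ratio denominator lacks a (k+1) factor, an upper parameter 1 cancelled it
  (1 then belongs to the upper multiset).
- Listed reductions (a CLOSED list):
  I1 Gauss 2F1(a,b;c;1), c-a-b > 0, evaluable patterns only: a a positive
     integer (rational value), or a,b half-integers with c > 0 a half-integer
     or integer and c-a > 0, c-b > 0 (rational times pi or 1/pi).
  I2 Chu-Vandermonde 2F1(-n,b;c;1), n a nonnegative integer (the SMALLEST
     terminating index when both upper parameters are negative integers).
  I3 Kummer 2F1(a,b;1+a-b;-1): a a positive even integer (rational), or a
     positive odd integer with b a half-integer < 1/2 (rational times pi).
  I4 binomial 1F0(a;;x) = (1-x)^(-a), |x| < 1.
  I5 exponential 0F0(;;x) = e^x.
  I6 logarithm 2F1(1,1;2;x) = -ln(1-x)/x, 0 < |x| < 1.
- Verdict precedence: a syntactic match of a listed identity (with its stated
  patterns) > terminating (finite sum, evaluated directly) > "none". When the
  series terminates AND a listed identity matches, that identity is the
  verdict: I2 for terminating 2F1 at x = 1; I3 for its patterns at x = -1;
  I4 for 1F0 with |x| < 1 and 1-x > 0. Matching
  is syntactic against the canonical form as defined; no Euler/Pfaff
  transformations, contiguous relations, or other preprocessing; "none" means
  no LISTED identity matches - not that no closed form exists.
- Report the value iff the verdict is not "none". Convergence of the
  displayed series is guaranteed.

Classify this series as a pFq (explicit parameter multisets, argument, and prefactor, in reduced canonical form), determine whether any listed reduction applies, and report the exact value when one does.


At argument 1: a 2F1 with upper {-5/4, 3}, lower {31/4}, scaled by C = -7/8. Verdict: this is Gauss (I1, integer-parameter pattern) (x = 1: the Gamma ratio telescopes since c-a-b = 6 > 0 and a = 3 in Z>0). Exact value: -3933/8192.

Structural cue: x = 1 and the running product (C = -7/8, x = 1) telescopes to a rising factorial.
Term ratio: r(k) = 1 * (k-5/4) (k+3) / [(k+31/4) (k+1)] - rational in k. x = 1; t_0 = -7/8; negate the roots.


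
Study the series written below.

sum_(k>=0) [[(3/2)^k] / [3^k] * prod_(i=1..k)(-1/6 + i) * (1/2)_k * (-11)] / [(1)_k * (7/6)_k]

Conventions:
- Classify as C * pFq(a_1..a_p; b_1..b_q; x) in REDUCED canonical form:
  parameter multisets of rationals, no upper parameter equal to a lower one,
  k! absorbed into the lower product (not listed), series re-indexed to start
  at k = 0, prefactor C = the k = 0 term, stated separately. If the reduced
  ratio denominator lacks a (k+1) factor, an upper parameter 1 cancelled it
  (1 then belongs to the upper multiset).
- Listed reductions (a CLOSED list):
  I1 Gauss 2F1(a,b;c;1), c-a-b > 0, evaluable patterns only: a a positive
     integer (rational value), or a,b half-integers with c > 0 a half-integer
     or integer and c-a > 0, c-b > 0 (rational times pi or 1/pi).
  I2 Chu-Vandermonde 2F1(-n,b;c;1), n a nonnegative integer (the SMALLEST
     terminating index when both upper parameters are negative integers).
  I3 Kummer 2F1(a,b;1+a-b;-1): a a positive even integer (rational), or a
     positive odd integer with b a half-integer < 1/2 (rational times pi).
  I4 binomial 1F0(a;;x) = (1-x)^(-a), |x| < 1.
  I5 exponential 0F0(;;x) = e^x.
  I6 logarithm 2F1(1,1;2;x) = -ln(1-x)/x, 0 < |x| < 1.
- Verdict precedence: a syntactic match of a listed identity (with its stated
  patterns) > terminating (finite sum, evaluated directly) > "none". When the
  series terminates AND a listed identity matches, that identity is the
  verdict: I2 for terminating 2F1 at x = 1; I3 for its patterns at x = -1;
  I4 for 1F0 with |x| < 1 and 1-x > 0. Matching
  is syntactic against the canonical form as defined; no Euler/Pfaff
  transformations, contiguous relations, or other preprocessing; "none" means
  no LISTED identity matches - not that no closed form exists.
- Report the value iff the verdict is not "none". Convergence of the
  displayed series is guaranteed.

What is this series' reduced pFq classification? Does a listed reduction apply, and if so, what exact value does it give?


The tell: with t_0 = -11, (1)_k (prefactor -11) is k! itself.
Ratio: r(k) = (1/2) * (k+1/2) (k+5/6) / [(k+7/6) (k+1)] - rational in k. x = (1/2); t_0 = -11; negate the roots.

The series (x = 1/2) is 2F1: upper {1/2, 5/6}, lower {7/6}, prefactor -11. Verdict: none - at argument 1/2 the multisets {1/2, 5/6} ; {7/6} match no listed identity.


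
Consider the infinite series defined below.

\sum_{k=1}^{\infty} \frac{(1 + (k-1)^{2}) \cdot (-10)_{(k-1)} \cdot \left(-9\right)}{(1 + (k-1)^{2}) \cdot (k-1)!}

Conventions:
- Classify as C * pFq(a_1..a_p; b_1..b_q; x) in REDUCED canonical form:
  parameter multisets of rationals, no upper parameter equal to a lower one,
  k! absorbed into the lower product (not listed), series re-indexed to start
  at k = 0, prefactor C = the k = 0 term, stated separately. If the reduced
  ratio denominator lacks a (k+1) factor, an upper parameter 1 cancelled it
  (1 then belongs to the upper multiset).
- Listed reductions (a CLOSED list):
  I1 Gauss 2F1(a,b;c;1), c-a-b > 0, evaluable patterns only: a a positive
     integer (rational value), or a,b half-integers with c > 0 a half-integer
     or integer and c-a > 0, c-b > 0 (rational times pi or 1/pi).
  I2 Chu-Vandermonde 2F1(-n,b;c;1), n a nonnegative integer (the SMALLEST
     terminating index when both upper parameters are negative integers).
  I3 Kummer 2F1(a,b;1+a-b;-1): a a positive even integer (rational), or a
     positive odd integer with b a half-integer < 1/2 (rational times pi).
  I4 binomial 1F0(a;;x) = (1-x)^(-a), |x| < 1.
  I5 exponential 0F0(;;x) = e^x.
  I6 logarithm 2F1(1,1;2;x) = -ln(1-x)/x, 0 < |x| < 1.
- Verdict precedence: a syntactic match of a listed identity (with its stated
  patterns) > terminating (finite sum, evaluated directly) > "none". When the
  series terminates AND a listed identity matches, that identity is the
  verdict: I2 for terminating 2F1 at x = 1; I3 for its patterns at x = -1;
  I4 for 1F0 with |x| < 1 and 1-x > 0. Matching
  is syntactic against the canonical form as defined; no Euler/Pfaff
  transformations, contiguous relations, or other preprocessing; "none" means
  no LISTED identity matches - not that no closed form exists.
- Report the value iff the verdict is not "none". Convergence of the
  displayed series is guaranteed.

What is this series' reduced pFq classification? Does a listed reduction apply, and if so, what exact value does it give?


At argument 1: a 1F0 with upper {-10}, lower {-}, scaled by C = -9. Verdict: terminating. (-10)_k vanishes past k = 10, leaving a 11-term sum, computed directly. Hence: 0.

The tell: with t_0 = -9, striking the common factor k^2 + 1 reduces the term (C = -9).
Step ratio: r(k) = 1 * (k-10) / [(k+1)] - rational in k, leading ratio 1; with t_0 = -9, classification follows.


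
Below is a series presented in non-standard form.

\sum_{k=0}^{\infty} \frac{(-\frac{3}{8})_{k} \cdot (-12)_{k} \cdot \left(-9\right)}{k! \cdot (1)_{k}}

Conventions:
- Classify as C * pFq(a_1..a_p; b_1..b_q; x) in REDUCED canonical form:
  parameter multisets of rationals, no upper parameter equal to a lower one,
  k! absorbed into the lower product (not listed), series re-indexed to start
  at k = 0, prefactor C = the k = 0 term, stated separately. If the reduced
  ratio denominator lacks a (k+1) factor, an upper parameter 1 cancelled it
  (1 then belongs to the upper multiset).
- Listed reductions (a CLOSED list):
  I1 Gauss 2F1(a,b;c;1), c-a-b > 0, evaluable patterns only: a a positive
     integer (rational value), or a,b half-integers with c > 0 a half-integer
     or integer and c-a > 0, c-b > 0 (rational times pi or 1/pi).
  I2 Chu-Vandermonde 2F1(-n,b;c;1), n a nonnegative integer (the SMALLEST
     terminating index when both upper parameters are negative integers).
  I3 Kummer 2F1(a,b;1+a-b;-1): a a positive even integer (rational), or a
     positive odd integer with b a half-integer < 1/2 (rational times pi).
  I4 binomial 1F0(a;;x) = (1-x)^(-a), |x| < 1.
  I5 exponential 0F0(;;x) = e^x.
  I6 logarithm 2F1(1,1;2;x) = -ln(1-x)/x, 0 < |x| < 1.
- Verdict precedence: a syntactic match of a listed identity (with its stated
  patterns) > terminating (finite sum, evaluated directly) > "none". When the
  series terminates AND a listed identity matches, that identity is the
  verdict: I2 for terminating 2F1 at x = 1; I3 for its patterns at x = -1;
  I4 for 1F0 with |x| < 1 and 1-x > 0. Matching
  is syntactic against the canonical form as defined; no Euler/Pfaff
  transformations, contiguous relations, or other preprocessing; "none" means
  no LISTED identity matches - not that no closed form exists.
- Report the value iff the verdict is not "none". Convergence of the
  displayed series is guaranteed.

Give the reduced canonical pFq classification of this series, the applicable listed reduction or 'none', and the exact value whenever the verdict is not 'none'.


Classification (C = -9): 2F1 with upper {-12, -\frac{3}{8}}, lower {1}, argument x = 1. Verdict: Vandermonde's identity (I2) matches (terminating 2F1 at x = 1 with n = 12, b = -3/8, c = 1). Value: -\frac{1847417211094455}{70368744177664}.

Key step: x = 1 and the denominator's factorial ratio (C = -9) is a lower Pochhammer.
Step ratio: r(k) = 1 * (k-12) (k-\frac{3}{8}) / [(k+1) (k+1)] - rational; roots negated = parameters, x = 1, C = -9.


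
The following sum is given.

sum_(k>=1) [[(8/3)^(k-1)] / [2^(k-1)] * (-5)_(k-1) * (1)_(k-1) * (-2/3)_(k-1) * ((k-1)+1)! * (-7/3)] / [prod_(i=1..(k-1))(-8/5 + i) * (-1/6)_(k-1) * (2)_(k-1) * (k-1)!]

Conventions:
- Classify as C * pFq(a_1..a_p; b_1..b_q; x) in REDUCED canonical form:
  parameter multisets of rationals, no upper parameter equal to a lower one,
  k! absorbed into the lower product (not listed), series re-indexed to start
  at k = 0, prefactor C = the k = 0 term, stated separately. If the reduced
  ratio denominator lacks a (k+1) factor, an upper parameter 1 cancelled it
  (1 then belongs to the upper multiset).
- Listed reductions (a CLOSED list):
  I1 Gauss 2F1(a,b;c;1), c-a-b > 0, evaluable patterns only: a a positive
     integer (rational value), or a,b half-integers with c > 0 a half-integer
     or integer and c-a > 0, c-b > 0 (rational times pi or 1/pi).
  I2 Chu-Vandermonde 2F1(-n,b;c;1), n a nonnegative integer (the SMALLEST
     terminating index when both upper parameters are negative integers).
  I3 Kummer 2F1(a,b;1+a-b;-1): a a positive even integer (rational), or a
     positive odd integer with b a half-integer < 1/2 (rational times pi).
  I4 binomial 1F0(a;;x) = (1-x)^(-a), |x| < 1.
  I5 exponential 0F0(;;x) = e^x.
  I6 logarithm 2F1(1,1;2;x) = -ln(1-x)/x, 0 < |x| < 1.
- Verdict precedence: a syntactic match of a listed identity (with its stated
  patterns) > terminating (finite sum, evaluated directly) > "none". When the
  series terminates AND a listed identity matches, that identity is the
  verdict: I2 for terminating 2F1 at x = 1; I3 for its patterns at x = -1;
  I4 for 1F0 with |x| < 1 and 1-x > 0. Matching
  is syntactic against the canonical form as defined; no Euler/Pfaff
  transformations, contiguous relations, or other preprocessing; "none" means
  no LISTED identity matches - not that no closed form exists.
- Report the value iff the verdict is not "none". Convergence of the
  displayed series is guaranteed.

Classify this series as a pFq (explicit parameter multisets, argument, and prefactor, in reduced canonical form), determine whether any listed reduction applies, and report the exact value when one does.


Reduced: x = 4/3, 3F2, upper = {-5, -2/3, 1}, lower = {-3/5, -1/6}, C = -7/3. Verdict: terminating (-5 upstairs). 6 nonzero terms in all; added directly. Hence: -1472704451/159906879.

Key step: t_0 being -7/3, the lower running product (C = -7/3, x = 4/3) is a rising factorial.
Ratio: r(k) = (4/3) * (k-5) (k-2/3) (k+1) / [(k-3/5) (k-1/6) (k+1)] - poly over poly, x = (4/3) from leading terms; C = -7/3 at k = 0.


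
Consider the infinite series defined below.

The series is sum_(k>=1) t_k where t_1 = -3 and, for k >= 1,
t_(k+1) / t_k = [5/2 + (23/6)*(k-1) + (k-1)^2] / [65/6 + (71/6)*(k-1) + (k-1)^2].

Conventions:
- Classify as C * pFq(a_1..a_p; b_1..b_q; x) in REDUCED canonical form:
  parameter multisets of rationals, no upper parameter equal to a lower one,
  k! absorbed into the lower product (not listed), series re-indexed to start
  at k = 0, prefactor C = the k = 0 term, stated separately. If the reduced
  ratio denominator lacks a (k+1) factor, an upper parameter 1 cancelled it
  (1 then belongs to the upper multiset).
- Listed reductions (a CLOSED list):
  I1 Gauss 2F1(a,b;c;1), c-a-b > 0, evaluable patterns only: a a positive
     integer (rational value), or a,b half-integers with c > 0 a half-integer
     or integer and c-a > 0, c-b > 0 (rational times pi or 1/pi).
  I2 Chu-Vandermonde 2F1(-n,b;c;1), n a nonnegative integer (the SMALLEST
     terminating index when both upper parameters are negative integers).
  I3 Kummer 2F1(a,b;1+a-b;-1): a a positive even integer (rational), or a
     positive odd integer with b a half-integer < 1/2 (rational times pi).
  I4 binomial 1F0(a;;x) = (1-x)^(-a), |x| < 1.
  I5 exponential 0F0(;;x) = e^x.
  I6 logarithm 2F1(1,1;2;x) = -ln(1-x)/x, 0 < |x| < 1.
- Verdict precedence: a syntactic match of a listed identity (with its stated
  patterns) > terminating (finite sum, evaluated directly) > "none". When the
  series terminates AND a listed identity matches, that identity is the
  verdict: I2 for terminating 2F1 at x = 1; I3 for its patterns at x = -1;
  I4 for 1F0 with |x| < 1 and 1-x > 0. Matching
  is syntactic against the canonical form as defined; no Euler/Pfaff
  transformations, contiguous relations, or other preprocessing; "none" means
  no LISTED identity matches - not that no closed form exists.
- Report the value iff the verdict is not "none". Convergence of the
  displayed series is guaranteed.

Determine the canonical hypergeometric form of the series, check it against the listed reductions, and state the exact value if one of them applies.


Reduced: x = 1, 2F1, upper = {5/6, 3}, lower = {65/6}, C = -3. Verdict: Gauss (I1, integer-parameter pattern) matches (x = 1: the Gamma ratio telescopes since c-a-b = 7 > 0 and a = 3 in Z>0). Value: -146969/36288.

Key observation: with t_0 = -3, roots of the ratio polynomials (prefactor -3) are the negated parameters.
Adjacent-term ratio: r(k) = 1 * (k+5/6) (k+3) / [(k+65/6) (k+1)] - rational; roots negated = parameters, x = 1, C = -3.


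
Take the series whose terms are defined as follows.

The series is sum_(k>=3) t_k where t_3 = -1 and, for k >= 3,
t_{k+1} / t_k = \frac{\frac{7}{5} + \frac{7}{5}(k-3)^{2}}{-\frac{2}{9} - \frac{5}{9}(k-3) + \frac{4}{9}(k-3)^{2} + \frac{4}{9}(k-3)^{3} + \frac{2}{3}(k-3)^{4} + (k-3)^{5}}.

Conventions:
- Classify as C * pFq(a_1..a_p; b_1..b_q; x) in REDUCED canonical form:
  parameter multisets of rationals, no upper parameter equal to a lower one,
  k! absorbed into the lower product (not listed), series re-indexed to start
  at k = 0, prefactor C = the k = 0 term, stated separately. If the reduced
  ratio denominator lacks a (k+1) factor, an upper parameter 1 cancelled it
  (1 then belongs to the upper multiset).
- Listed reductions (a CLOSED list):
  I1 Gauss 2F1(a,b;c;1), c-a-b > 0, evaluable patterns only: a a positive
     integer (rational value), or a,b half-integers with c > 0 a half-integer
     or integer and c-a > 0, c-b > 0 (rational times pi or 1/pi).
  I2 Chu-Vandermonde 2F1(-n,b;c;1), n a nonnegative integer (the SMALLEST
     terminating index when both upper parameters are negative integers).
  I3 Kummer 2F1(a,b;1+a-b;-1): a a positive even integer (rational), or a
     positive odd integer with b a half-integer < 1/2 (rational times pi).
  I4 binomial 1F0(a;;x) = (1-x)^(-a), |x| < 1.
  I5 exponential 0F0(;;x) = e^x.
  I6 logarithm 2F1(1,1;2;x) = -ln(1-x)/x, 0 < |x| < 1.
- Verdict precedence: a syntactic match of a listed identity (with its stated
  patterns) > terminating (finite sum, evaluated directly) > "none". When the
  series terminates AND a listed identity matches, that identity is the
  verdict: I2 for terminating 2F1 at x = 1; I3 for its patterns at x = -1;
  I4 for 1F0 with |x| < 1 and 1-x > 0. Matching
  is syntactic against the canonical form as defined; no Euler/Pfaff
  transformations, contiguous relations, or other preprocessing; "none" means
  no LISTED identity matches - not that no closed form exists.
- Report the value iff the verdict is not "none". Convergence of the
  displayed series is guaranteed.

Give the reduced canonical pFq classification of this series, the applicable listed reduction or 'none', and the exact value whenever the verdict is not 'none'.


This is -1 * 0F2(-; -\frac{2}{3}, \frac{1}{3}; \frac{7}{5}) in reduced canonical form. Verdict: none - at argument \frac{7}{5} the multisets {-} ; {-\frac{2}{3}, \frac{1}{3}} match no listed identity.

Key step: t_0 = -1 here, and cancel k^2 + 1 from the displayed ratio first; then prefactor -1.
Consecutive-term ratio: r(k) = \frac{7}{5} * 1 / [(k-\frac{2}{3}) (k+\frac{1}{3}) (k+1)] - rational in k, leading ratio \frac{7}{5}; with t_0 = -1, classification follows.


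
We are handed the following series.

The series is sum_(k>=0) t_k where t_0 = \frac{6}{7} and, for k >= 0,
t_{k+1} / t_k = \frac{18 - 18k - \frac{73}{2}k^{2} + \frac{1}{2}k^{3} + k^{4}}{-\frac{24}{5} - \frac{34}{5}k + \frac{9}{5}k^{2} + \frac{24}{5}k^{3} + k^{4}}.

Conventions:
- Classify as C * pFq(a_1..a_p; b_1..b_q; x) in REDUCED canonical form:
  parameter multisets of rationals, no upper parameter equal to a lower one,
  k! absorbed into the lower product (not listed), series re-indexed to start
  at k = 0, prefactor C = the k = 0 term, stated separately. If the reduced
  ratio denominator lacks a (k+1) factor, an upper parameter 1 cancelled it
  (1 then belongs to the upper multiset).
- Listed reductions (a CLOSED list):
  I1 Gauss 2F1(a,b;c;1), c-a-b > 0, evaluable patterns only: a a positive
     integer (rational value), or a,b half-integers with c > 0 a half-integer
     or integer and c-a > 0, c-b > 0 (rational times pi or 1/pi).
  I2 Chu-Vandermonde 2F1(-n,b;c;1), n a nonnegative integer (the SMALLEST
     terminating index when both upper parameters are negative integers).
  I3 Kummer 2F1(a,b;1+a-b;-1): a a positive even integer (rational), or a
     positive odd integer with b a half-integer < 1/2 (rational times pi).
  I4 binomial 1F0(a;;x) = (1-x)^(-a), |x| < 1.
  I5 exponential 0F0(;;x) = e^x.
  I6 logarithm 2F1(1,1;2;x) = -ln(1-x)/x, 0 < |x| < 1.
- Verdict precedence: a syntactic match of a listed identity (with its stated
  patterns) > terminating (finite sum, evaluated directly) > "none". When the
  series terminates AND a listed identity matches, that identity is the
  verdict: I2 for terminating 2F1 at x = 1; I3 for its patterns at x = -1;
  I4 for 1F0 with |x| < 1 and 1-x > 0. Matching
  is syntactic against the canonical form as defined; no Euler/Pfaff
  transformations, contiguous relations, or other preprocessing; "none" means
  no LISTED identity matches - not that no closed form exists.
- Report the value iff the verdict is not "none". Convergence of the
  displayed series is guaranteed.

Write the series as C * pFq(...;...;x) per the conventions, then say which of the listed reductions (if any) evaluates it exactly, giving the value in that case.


With C = \frac{6}{7}: the canonical form is 3F2(-6, -\frac{1}{2}, 6; -\frac{6}{5}, 4; 1). Verdict: terminating - no listed pattern fits, but -6 in the upper list cuts the series at k = 6; direct evaluation. Its exact value is -\frac{374049}{136192}.

Key step: t_0 = \frac{6}{7} here, and the parameter 1 appears in both the upper and lower lists and cancels.
Step ratio: r(k) = 1 * (k-6) (k-\frac{1}{2}) (k+6) / [(k-\frac{6}{5}) (k+4) (k+1)] - rational; roots negated = parameters, x = 1, C = \frac{6}{7}.


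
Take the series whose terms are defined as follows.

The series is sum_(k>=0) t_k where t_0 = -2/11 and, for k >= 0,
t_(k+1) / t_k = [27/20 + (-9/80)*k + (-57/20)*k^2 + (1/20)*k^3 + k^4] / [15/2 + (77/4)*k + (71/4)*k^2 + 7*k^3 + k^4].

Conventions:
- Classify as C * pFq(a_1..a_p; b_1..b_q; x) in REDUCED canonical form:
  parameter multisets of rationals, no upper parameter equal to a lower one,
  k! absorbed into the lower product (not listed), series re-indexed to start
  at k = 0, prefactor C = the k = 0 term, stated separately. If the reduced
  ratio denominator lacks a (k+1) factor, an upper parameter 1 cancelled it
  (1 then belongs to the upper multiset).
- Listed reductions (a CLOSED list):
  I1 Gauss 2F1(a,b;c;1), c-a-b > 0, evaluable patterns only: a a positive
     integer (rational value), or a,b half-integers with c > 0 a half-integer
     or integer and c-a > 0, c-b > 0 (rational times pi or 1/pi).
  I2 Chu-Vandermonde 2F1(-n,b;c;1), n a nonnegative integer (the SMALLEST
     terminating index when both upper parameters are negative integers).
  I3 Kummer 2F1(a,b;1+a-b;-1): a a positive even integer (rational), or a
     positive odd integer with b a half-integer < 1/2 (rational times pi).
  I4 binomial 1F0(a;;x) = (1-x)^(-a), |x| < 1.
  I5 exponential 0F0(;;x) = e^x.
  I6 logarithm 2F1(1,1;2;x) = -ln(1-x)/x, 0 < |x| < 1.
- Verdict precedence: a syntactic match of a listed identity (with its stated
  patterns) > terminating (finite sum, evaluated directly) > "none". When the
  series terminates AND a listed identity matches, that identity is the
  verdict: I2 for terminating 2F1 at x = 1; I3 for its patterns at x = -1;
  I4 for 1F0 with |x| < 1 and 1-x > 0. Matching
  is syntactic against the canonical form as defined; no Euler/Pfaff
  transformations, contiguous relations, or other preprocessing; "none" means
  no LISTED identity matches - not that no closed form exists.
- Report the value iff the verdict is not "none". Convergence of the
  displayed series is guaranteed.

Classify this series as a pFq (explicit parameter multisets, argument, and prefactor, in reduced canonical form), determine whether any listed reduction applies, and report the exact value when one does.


Structural cue: t_0 = -2/11 here, and factor the ratio over Q (C = -2/11): negated roots = parameters.
Adjacent-term ratio: r(k) = 1 * (k-3/2) (k-3/4) (k+4/5) / [(k+2) (k+5/2) (k+1)] - rational in k, leading ratio 1; with t_0 = -2/11, classification follows.

This is -2/11 * 3F2(-3/2, -3/4, 4/5; 2, 5/2; 1) in reduced canonical form. Verdict: none - this 3F2 at x = 1 matches no listed pattern, and upper {-3/2, -3/4, 4/5} holds no stopper.


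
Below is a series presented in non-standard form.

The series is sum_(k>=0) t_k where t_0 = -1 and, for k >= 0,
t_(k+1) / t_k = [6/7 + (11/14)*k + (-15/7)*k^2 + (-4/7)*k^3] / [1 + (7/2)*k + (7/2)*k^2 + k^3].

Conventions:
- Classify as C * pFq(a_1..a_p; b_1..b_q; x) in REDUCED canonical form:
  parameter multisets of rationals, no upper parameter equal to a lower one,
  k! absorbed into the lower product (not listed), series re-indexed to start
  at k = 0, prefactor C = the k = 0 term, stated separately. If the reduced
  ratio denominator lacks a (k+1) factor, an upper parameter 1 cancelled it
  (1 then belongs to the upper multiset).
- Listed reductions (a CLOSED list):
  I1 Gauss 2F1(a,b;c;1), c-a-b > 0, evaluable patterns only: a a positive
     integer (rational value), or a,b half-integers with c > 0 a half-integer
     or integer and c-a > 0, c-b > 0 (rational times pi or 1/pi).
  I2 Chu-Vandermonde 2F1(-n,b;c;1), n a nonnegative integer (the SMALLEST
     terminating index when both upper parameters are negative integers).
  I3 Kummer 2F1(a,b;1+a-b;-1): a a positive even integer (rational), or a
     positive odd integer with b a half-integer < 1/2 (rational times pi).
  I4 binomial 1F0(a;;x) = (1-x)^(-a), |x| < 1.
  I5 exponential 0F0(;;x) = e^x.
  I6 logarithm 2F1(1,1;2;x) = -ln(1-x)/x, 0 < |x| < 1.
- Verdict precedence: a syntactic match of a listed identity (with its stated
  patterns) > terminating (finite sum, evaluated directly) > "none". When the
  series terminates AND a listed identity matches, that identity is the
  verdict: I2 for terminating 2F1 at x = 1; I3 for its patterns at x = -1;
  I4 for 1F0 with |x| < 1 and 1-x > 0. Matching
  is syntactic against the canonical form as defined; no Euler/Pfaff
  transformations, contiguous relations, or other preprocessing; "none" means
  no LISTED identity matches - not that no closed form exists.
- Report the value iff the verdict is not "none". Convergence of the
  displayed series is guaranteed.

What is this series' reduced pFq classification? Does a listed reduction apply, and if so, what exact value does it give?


Key observation: x = (-4/7) and cancel k + 1/2 from the displayed ratio first; then prefactor -1.
Ratio: r(k) = (-4/7) * (k-3/4) (k+4) / [(k+2) (k+1)] - poly over poly, x = (-4/7) from leading terms; C = -1 at k = 0.

The series (x = -4/7) is 2F1: upper {-3/4, 4}, lower {2}, prefactor -1. Verdict: none - this 2F1 at x = -4/7 matches no listed pattern, and upper {-3/4, 4} holds no stopper.


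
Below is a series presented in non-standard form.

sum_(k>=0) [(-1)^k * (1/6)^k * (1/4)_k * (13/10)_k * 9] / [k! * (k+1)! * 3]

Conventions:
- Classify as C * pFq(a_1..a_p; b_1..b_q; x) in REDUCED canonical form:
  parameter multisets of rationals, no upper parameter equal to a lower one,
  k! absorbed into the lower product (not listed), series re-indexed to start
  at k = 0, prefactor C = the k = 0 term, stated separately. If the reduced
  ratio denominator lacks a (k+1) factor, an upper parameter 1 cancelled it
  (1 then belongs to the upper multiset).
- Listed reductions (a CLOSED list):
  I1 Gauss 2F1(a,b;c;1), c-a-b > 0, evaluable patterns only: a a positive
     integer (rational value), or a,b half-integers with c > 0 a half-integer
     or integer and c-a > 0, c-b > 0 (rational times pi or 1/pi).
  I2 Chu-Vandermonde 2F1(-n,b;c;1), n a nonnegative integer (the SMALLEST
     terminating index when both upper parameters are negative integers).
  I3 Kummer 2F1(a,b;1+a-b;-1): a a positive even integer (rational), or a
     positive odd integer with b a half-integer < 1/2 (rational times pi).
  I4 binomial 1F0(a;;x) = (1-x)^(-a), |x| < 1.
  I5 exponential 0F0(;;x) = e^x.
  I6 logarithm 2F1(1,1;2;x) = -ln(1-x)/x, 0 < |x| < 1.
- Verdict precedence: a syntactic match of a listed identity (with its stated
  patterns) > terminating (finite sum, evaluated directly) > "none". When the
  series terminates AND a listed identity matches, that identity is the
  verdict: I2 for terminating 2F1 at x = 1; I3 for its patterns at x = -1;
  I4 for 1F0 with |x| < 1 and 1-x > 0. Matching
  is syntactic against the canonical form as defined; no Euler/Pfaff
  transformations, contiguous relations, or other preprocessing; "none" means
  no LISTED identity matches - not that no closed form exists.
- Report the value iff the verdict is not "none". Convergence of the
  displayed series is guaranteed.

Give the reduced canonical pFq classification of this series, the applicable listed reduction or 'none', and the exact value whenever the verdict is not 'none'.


x = -1/6 here; the reduced form reads 2F1, upper {1/4, 13/10}, lower {2}, C = 3. Verdict: none (x = -1/6): each listed identity misses the multisets {1/4, 13/10} ; {2}.

Structural cue: with t_0 = 3, the (-1)^k factor (C = 3, x = -1/6) folds into the argument's sign.
Consecutive-term ratio: r(k) = (-1/6) * (k+1/4) (k+13/10) / [(k+2) (k+1)] ; factor over Q: parameters, x = (-1/6), and C = 3.
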